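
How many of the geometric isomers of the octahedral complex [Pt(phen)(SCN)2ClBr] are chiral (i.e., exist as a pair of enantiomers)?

An octahedron has six vertices in three trans pairs; every non-trans pair is cis.
Each phen is bidentate and must span two cis positions.
Working through the distinct placements yields 4 geometric isomers: SCN cis (3 arrangements, 2 chiral); SCN trans.
Of these, 2 lack any improper symmetry element and so occur as enantiomeric pairs, giving 4 + 2 = 6 stereoisomers in total.

2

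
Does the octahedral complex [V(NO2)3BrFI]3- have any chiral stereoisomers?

The six octahedral sites form three mutually perpendicular trans pairs.
There are 4 geometric isomers: NO2 mer (3 arrangements); NO2 fac (chiral).
One of these lacks any improper symmetry element and so occurs as an enantiomeric pair, giving 4 + 1 = 5 stereoisomers in total.

yes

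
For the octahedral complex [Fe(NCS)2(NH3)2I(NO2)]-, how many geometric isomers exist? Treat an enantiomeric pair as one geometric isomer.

In an octahedral complex each vertex has one trans partner and four cis neighbours.
There are 6 geometric isomers: NCS cis, NH3 cis (3 arrangements, 2 chiral); NCS cis, NH3 trans; NCS trans, NH3 cis; NCS trans, NH3 trans.

6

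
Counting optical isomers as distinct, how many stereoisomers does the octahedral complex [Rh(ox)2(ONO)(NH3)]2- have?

An octahedron has six vertices in three trans pairs; every non-trans pair is cis.
Each ox is bidentate and must span two cis positions.
The distinct arrangements are (2 in all): ONO and NH3 mutually trans; ONO and NH3 mutually cis (chiral).
One of these lacks any improper symmetry element and so occurs as an enantiomeric pair, giving 2 + 1 = 3 stereoisomers in total.

3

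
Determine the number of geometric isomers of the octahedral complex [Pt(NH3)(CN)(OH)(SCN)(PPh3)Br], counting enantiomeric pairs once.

15

The six octahedral sites form three mutually perpendicular trans pairs.
Exhaustive case analysis gives 15 geometric isomers.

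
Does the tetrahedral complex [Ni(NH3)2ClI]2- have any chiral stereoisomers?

no

Only one geometric arrangement is possible.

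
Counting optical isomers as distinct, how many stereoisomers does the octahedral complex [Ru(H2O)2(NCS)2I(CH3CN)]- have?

In an octahedral complex each vertex has one trans partner and four cis neighbours.
Working through the distinct placements yields 6 geometric isomers: H2O cis, NCS trans; H2O cis, NCS cis (3 arrangements, 2 chiral); H2O trans, NCS trans; H2O trans, NCS cis.
Of these, 2 lack any improper symmetry element and so occur as enantiomeric pairs, giving 6 + 2 = 8 stereoisomers in total.

8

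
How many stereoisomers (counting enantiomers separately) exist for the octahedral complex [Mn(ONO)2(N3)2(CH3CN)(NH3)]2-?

8

In an octahedral complex each vertex has one trans partner and four cis neighbours.
Systematic placement gives 6 geometric isomers: ONO trans, N3 cis; ONO cis, N3 cis (3 arrangements, 2 chiral); ONO trans, N3 trans; ONO cis, N3 trans.
Of these, 2 lack any improper symmetry element and so occur as enantiomeric pairs, giving 6 + 2 = 8 stereoisomers in total.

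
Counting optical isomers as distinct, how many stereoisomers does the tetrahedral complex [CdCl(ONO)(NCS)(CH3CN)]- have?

Only one geometric arrangement is possible; it has no improper symmetry element, so it exists as a pair of enantiomers (2 stereoisomers).

2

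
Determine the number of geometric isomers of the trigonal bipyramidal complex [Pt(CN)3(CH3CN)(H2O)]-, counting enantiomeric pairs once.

4

In a trigonal bipyramid the two axial positions differ from the three equatorial ones.
The distinct arrangements are (4 in all): CH3CN axial, H2O equatorial; CH3CN axial, H2O axial; CH3CN equatorial, H2O equatorial; CH3CN equatorial, H2O axial.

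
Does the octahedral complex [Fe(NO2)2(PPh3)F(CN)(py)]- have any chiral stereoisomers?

Placing the ligands in turn and identifying arrangements related by rotation or reflection leaves 9 distinct geometric isomers.
Of these, 6 lack any improper symmetry element and so occur as enantiomeric pairs, giving 9 + 6 = 15 stereoisomers in total.

yes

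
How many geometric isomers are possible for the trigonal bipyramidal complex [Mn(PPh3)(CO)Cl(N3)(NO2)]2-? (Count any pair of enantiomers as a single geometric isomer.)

In a trigonal bipyramid the two axial positions differ from the three equatorial ones.
Systematic enumeration (placing each ligand type in turn and discarding arrangements equivalent by rotation or reflection) gives 10 geometric isomers.

10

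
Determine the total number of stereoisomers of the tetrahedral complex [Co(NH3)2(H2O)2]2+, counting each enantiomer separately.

All four vertices of a tetrahedron are equivalent and mutually adjacent, so cis/trans isomerism cannot arise.
Only one geometric arrangement is possible.

1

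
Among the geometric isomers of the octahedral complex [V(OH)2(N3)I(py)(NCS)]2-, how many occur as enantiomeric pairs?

In an octahedral complex each vertex has one trans partner and four cis neighbours.
Exhaustive case analysis gives 9 geometric isomers.
Of these, 6 lack any improper symmetry element and so occur as enantiomeric pairs, giving 9 + 6 = 15 stereoisomers in total.

6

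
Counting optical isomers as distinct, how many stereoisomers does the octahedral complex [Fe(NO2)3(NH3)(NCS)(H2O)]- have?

5

An octahedron has six vertices in three trans pairs; every non-trans pair is cis.
The distinct arrangements are (4 in all): NO2 mer (3 arrangements); NO2 fac (chiral).
One of these lacks any improper symmetry element and so occurs as an enantiomeric pair, giving 4 + 1 = 5 stereoisomers in total.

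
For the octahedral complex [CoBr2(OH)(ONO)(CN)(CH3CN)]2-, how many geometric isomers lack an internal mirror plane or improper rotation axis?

Exhaustive case analysis gives 9 geometric isomers.
Of these, 6 lack any improper symmetry element and so occur as enantiomeric pairs, giving 9 + 6 = 15 stereoisomers in total.

6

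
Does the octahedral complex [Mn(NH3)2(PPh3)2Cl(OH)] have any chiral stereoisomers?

yes

In an octahedral complex each vertex has one trans partner and four cis neighbours.
Working through the distinct placements yields 6 geometric isomers: NH3 cis, PPh3 trans; NH3 cis, PPh3 cis (3 arrangements, 2 chiral); NH3 trans, PPh3 trans; NH3 trans, PPh3 cis.
Of these, 2 lack any improper symmetry element and so occur as enantiomeric pairs, giving 6 + 2 = 8 stereoisomers in total.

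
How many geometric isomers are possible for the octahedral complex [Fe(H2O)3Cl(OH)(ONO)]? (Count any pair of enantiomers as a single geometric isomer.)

4

An octahedron has six vertices in three trans pairs; every non-trans pair is cis.
Systematic placement gives 4 geometric isomers: H2O mer (3 arrangements); H2O fac (chiral).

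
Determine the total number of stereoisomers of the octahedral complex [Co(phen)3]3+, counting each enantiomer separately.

Each phen is bidentate and must span two cis positions.
Only one geometric arrangement is possible; it has no improper symmetry element, so it exists as a pair of enantiomers (2 stereoisomers).

2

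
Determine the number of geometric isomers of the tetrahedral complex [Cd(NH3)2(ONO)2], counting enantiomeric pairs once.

Only one geometric arrangement is possible.

1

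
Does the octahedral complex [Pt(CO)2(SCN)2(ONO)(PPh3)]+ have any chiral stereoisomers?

An octahedron has six vertices in three trans pairs; every non-trans pair is cis.
The distinct arrangements are (6 in all): CO trans, SCN trans; CO trans, SCN cis; CO cis, SCN trans; CO cis, SCN cis (3 arrangements, 2 chiral).
Of these, 2 lack any improper symmetry element and so occur as enantiomeric pairs, giving 6 + 2 = 8 stereoisomers in total.

yes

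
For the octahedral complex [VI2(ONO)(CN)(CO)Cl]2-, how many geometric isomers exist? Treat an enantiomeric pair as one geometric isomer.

9

The six octahedral sites form three mutually perpendicular trans pairs.
Systematic enumeration (placing each ligand type in turn and discarding arrangements equivalent by rotation or reflection) gives 9 geometric isomers.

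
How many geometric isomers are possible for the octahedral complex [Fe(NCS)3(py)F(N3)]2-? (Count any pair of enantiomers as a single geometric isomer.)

In an octahedral complex each vertex has one trans partner and four cis neighbours.
There are 4 geometric isomers: NCS mer (3 arrangements); NCS fac (chiral).

4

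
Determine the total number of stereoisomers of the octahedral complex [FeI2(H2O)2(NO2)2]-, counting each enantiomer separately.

An octahedron has six vertices in three trans pairs; every non-trans pair is cis.
Working through the distinct placements yields 5 geometric isomers: I trans, H2O trans, NO2 trans; I cis, H2O trans, NO2 cis; I cis, H2O cis, NO2 trans; I cis, H2O cis, NO2 cis (chiral); I trans, H2O cis, NO2 cis.
One of these lacks any improper symmetry element and so occurs as an enantiomeric pair, giving 5 + 1 = 6 stereoisomers in total.

6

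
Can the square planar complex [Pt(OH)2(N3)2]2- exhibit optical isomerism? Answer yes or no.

no

A square has two trans pairs of vertices; adjacent vertices are cis.
The distinct arrangements are (2 in all): OH cis; OH trans.
Each arrangement has an internal mirror plane or centre of symmetry, so none is chiral.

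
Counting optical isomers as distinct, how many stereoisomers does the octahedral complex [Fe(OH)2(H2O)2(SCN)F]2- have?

8

In an octahedral complex each vertex has one trans partner and four cis neighbours.
There are 6 geometric isomers: OH cis, H2O cis (3 arrangements, 2 chiral); OH trans, H2O cis; OH cis, H2O trans; OH trans, H2O trans.
Of these, 2 lack any improper symmetry element and so occur as enantiomeric pairs, giving 6 + 2 = 8 stereoisomers in total.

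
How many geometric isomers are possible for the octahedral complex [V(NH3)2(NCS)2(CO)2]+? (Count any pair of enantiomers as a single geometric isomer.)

5

An octahedron has six vertices in three trans pairs; every non-trans pair is cis.
There are 5 geometric isomers: NH3 trans, NCS trans, CO trans; NH3 cis, NCS cis, CO trans; NH3 trans, NCS cis, CO cis; NH3 cis, NCS cis, CO cis (chiral); NH3 cis, NCS trans, CO cis.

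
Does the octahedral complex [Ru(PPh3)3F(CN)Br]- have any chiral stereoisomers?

yes

In an octahedral complex each vertex has one trans partner and four cis neighbours.
The distinct arrangements are (4 in all): PPh3 mer (3 arrangements); PPh3 fac (chiral).
One of these lacks any improper symmetry element and so occurs as an enantiomeric pair, giving 4 + 1 = 5 stereoisomers in total.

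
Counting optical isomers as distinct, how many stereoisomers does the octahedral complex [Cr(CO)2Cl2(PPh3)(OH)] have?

8

In an octahedral complex each vertex has one trans partner and four cis neighbours.
Systematic placement gives 6 geometric isomers: CO trans, Cl trans; CO trans, Cl cis; CO cis, Cl cis (3 arrangements, 2 chiral); CO cis, Cl trans.
Of these, 2 lack any improper symmetry element and so occur as enantiomeric pairs, giving 6 + 2 = 8 stereoisomers in total.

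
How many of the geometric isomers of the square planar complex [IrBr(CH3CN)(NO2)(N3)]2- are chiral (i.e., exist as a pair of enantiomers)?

There are 3 geometric isomers: (Br/N3 trans, CH3CN/NO2 trans); (Br/NO2 trans, CH3CN/N3 trans); (Br/CH3CN trans, N3/NO2 trans).
Each arrangement has an internal mirror plane or centre of symmetry, so none is chiral.

0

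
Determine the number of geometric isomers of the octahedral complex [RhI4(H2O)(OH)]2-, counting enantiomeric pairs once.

2

Working through the distinct placements yields 2 geometric isomers: H2O and OH mutually cis; H2O and OH mutually trans.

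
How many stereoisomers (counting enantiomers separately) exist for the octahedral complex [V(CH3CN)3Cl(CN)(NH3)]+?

5

In an octahedral complex each vertex has one trans partner and four cis neighbours.
Working through the distinct placements yields 4 geometric isomers: CH3CN mer (3 arrangements); CH3CN fac (chiral).
One of these lacks any improper symmetry element and so occurs as an enantiomeric pair, giving 4 + 1 = 5 stereoisomers in total.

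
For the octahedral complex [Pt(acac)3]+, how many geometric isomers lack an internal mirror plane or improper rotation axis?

An octahedron has six vertices in three trans pairs; every non-trans pair is cis.
Each acac is bidentate and must span two cis positions.
Only one geometric arrangement is possible; it has no improper symmetry element, so it exists as a pair of enantiomers (2 stereoisomers).

1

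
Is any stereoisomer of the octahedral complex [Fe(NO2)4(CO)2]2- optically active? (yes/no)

An octahedron has six vertices in three trans pairs; every non-trans pair is cis.
Systematic placement gives 2 geometric isomers: CO trans; CO cis.
Each arrangement has an internal mirror plane or centre of symmetry, so none is chiral.

no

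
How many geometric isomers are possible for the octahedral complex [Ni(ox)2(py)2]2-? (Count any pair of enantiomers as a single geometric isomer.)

An octahedron has six vertices in three trans pairs; every non-trans pair is cis.
Each ox is bidentate and must span two cis positions.
Working through the distinct placements yields 2 geometric isomers: py trans; py cis (chiral).

2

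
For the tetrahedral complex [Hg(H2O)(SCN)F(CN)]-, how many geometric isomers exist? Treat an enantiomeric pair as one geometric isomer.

All four vertices of a tetrahedron are equivalent and mutually adjacent, so cis/trans isomerism cannot arise.
Only one geometric arrangement is possible; it has no improper symmetry element, so it exists as a pair of enantiomers (2 stereoisomers).

1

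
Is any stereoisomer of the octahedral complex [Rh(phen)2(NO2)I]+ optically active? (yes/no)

yes

Each phen is bidentate and must span two cis positions.
There are 2 geometric isomers: NO2 and I mutually trans; NO2 and I mutually cis (chiral).
One of these lacks any improper symmetry element and so occurs as an enantiomeric pair, giving 2 + 1 = 3 stereoisomers in total.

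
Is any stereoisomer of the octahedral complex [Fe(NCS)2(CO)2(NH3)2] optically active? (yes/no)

There are 5 geometric isomers: NCS trans, CO trans, NH3 trans; NCS cis, CO trans, NH3 cis; NCS cis, CO cis, NH3 trans; NCS cis, CO cis, NH3 cis (chiral); NCS trans, CO cis, NH3 cis.
One of these lacks any improper symmetry element and so occurs as an enantiomeric pair, giving 5 + 1 = 6 stereoisomers in total.

yes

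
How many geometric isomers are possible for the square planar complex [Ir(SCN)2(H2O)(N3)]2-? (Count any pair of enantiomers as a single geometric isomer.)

2

There are 2 geometric isomers: SCN cis; SCN trans.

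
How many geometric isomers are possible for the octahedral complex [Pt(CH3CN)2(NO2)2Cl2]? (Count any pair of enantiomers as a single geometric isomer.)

5

The distinct arrangements are (5 in all): CH3CN trans, NO2 trans, Cl trans; CH3CN trans, NO2 cis, Cl cis; CH3CN cis, NO2 trans, Cl cis; CH3CN cis, NO2 cis, Cl cis (chiral); CH3CN cis, NO2 cis, Cl trans.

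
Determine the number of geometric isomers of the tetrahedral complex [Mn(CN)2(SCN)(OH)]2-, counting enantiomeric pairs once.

1

All four vertices of a tetrahedron are equivalent and mutually adjacent, so cis/trans isomerism cannot arise.
Only one geometric arrangement is possible.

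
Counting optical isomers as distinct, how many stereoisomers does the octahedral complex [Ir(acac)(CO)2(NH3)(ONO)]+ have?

6

Each acac is bidentate and must span two cis positions.
The distinct arrangements are (4 in all): CO trans; CO cis (3 arrangements, 2 chiral).
Of these, 2 lack any improper symmetry element and so occur as enantiomeric pairs, giving 4 + 2 = 6 stereoisomers in total.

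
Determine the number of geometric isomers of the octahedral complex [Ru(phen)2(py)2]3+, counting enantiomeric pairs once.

2

In an octahedral complex each vertex has one trans partner and four cis neighbours.
Each phen is bidentate and must span two cis positions.
Systematic placement gives 2 geometric isomers: py trans; py cis (chiral).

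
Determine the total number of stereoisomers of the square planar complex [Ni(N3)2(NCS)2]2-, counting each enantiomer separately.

In a square planar complex each vertex has one trans partner and two cis neighbours.
The distinct arrangements are (2 in all): N3 cis; N3 trans.
Each arrangement has an internal mirror plane or centre of symmetry, so none is chiral.

2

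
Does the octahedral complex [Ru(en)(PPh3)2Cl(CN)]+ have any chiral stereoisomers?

yes

The six octahedral sites form three mutually perpendicular trans pairs.
Each en is bidentate and must span two cis positions.
There are 4 geometric isomers: PPh3 cis (3 arrangements, 2 chiral); PPh3 trans.
Of these, 2 lack any improper symmetry element and so occur as enantiomeric pairs, giving 4 + 2 = 6 stereoisomers in total.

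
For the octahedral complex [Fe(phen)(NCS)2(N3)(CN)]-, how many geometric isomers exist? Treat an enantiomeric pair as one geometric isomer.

An octahedron has six vertices in three trans pairs; every non-trans pair is cis.
Each phen is bidentate and must span two cis positions.
Systematic placement gives 4 geometric isomers: NCS cis (3 arrangements, 2 chiral); NCS trans.

4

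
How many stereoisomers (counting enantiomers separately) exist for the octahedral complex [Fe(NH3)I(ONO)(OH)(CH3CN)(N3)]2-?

Placing the ligands in turn and identifying arrangements related by rotation or reflection leaves 15 distinct geometric isomers.
Of these, 15 lack any improper symmetry element and so occur as enantiomeric pairs, giving 15 + 15 = 30 stereoisomers in total.

30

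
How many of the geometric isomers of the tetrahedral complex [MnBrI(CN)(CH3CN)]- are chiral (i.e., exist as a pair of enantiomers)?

All four vertices of a tetrahedron are equivalent and mutually adjacent, so cis/trans isomerism cannot arise.
Only one geometric arrangement is possible; it has no improper symmetry element, so it exists as a pair of enantiomers (2 stereoisomers).

1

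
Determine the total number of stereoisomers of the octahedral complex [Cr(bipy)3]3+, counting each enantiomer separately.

2

Each bipy is bidentate and must span two cis positions.
Only one geometric arrangement is possible; it has no improper symmetry element, so it exists as a pair of enantiomers (2 stereoisomers).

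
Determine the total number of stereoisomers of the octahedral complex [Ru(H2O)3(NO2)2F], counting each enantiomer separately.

3

Systematic placement gives 3 geometric isomers: H2O mer, NO2 trans; H2O fac, NO2 cis; H2O mer, NO2 cis.
Each arrangement has an internal mirror plane or centre of symmetry, so none is chiral.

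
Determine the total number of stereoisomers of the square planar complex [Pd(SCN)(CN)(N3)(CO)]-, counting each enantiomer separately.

3

Systematic placement gives 3 geometric isomers: (CN/N3 trans, CO/SCN trans); (CN/SCN trans, CO/N3 trans); (CN/CO trans, N3/SCN trans).
Each arrangement has an internal mirror plane or centre of symmetry, so none is chiral.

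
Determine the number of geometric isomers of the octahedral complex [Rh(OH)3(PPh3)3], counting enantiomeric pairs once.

The distinct arrangements are (2 in all): OH mer; OH fac.

2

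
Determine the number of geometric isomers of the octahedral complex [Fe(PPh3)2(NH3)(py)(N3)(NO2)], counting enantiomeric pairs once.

An octahedron has six vertices in three trans pairs; every non-trans pair is cis.
Systematic enumeration (placing each ligand type in turn and discarding arrangements equivalent by rotation or reflection) gives 9 geometric isomers.

9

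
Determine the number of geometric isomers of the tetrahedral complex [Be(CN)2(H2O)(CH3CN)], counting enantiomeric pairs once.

In a tetrahedral complex all four positions are equivalent and every pair of ligands is adjacent — there is no cis/trans distinction.
Only one geometric arrangement is possible.

1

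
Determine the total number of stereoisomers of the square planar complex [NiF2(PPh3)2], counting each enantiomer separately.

2

A square has two trans pairs of vertices; adjacent vertices are cis.
There are 2 geometric isomers: F cis; F trans.
Each arrangement has an internal mirror plane or centre of symmetry, so none is chiral.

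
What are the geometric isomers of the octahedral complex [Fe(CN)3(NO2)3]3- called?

The six octahedral sites form three mutually perpendicular trans pairs.
Systematic placement gives 2 geometric isomers: CN mer; CN fac.

fac and mer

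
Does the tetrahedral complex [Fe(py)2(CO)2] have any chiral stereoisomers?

Only one geometric arrangement is possible.

no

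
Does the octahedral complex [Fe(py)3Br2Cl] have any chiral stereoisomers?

The six octahedral sites form three mutually perpendicular trans pairs.
Working through the distinct placements yields 3 geometric isomers: py mer, Br trans; py mer, Br cis; py fac, Br cis.
Each arrangement has an internal mirror plane or centre of symmetry, so none is chiral.

no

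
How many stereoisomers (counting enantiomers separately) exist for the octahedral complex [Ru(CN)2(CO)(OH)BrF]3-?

15

An octahedron has six vertices in three trans pairs; every non-trans pair is cis.
Placing the ligands in turn and identifying arrangements related by rotation or reflection leaves 9 distinct geometric isomers.
Of these, 6 lack any improper symmetry element and so occur as enantiomeric pairs, giving 9 + 6 = 15 stereoisomers in total.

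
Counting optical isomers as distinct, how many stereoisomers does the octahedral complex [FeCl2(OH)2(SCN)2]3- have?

Working through the distinct placements yields 5 geometric isomers: Cl trans, OH trans, SCN trans; Cl trans, OH cis, SCN cis; Cl cis, OH cis, SCN trans; Cl cis, OH cis, SCN cis (chiral); Cl cis, OH trans, SCN cis.
One of these lacks any improper symmetry element and so occurs as an enantiomeric pair, giving 5 + 1 = 6 stereoisomers in total.

6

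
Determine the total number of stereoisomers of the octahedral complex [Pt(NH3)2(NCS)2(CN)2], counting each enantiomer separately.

6

Working through the distinct placements yields 5 geometric isomers: NH3 trans, NCS trans, CN trans; NH3 cis, NCS cis, CN trans; NH3 trans, NCS cis, CN cis; NH3 cis, NCS cis, CN cis (chiral); NH3 cis, NCS trans, CN cis.
One of these lacks any improper symmetry element and so occurs as an enantiomeric pair, giving 5 + 1 = 6 stereoisomers in total.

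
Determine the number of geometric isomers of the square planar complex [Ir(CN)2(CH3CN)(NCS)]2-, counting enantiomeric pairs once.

In a square planar complex each vertex has one trans partner and two cis neighbours.
Systematic placement gives 2 geometric isomers: CN cis; CN trans.

2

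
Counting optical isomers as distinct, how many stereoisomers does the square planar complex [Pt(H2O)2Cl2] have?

2

A square has two trans pairs of vertices; adjacent vertices are cis.
The distinct arrangements are (2 in all): H2O cis; H2O trans.
Each arrangement has an internal mirror plane or centre of symmetry, so none is chiral.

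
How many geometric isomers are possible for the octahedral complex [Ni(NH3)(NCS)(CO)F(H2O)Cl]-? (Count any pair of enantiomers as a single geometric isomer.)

In an octahedral complex each vertex has one trans partner and four cis neighbours.
Systematic enumeration (placing each ligand type in turn and discarding arrangements equivalent by rotation or reflection) gives 15 geometric isomers.

15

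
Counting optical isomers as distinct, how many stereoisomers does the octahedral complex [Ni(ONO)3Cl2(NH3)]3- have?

3

In an octahedral complex each vertex has one trans partner and four cis neighbours.
There are 3 geometric isomers: ONO mer, Cl trans; ONO mer, Cl cis; ONO fac, Cl cis.
Each arrangement has an internal mirror plane or centre of symmetry, so none is chiral.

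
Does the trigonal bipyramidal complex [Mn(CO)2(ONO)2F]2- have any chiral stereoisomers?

yes

In a trigonal bipyramid the two axial positions differ from the three equatorial ones.
Systematic enumeration (placing each ligand type in turn and discarding arrangements equivalent by rotation or reflection) gives 5 geometric isomers.
One of these lacks any improper symmetry element and so occurs as an enantiomeric pair, giving 5 + 1 = 6 stereoisomers in total.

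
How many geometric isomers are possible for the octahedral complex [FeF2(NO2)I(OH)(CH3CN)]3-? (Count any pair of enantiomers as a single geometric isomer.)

9

Exhaustive case analysis gives 9 geometric isomers.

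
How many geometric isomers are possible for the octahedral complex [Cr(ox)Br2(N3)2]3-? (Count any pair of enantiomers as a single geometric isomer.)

3

An octahedron has six vertices in three trans pairs; every non-trans pair is cis.
Each ox is bidentate and must span two cis positions.
Working through the distinct placements yields 3 geometric isomers: Br trans, N3 cis; Br cis, N3 cis (chiral); Br cis, N3 trans.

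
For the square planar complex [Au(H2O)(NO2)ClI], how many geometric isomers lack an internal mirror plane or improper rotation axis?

0

There are 3 geometric isomers: (Cl/I trans, H2O/NO2 trans); (Cl/NO2 trans, H2O/I trans); (Cl/H2O trans, I/NO2 trans).
Each arrangement has an internal mirror plane or centre of symmetry, so none is chiral.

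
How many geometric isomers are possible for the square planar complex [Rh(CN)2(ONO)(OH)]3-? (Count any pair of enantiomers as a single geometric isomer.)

In a square planar complex each vertex has one trans partner and two cis neighbours.
The distinct arrangements are (2 in all): CN cis; CN trans.

2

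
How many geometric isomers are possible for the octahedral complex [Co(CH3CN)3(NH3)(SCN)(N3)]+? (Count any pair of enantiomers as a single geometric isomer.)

The six octahedral sites form three mutually perpendicular trans pairs.
Working through the distinct placements yields 4 geometric isomers: CH3CN mer (3 arrangements); CH3CN fac (chiral).

4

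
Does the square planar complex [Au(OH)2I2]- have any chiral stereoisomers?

In a square planar complex each vertex has one trans partner and two cis neighbours.
Systematic placement gives 2 geometric isomers: OH cis; OH trans.
Each arrangement has an internal mirror plane or centre of symmetry, so none is chiral.

no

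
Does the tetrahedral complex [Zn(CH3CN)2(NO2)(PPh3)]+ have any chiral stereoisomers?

All four vertices of a tetrahedron are equivalent and mutually adjacent, so cis/trans isomerism cannot arise.
Only one geometric arrangement is possible.

no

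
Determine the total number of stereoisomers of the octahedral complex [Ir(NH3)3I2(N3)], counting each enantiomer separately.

Systematic placement gives 3 geometric isomers: NH3 mer, I trans; NH3 mer, I cis; NH3 fac, I cis.
Each arrangement has an internal mirror plane or centre of symmetry, so none is chiral.

3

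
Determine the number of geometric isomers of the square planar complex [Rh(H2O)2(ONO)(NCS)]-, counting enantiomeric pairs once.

2

In a square planar complex each vertex has one trans partner and two cis neighbours.
Working through the distinct placements yields 2 geometric isomers: H2O cis; H2O trans.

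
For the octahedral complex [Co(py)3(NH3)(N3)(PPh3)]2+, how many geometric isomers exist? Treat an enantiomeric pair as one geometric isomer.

4

An octahedron has six vertices in three trans pairs; every non-trans pair is cis.
The distinct arrangements are (4 in all): py mer (3 arrangements); py fac (chiral).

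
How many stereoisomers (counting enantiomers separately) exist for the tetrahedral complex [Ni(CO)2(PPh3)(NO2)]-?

All four vertices of a tetrahedron are equivalent and mutually adjacent, so cis/trans isomerism cannot arise.
Only one geometric arrangement is possible.

1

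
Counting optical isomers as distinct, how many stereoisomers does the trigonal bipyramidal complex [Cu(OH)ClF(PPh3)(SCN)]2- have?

20

In a trigonal bipyramid the two axial positions differ from the three equatorial ones.
Systematic enumeration (placing each ligand type in turn and discarding arrangements equivalent by rotation or reflection) gives 10 geometric isomers.
Of these, 10 lack any improper symmetry element and so occur as enantiomeric pairs, giving 10 + 10 = 20 stereoisomers in total.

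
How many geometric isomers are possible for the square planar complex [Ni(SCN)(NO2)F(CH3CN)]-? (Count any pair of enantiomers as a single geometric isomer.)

3

A square has two trans pairs of vertices; adjacent vertices are cis.
Systematic placement gives 3 geometric isomers: (CH3CN/NO2 trans, F/SCN trans); (CH3CN/SCN trans, F/NO2 trans); (CH3CN/F trans, NO2/SCN trans).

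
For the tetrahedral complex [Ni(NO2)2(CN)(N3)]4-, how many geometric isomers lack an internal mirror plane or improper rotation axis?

In a tetrahedral complex all four positions are equivalent and every pair of ligands is adjacent — there is no cis/trans distinction.
Only one geometric arrangement is possible.

0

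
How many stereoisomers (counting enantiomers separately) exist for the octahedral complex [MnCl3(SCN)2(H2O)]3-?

The six octahedral sites form three mutually perpendicular trans pairs.
The distinct arrangements are (3 in all): Cl mer, SCN trans; Cl mer, SCN cis; Cl fac, SCN cis.
Each arrangement has an internal mirror plane or centre of symmetry, so none is chiral.

3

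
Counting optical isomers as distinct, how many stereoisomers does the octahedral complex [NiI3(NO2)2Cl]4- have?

3

In an octahedral complex each vertex has one trans partner and four cis neighbours.
Working through the distinct placements yields 3 geometric isomers: I mer, NO2 trans; I fac, NO2 cis; I mer, NO2 cis.
Each arrangement has an internal mirror plane or centre of symmetry, so none is chiral.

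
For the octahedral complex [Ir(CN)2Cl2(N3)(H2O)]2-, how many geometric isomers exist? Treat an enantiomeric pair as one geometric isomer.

6

The distinct arrangements are (6 in all): CN trans, Cl trans; CN trans, Cl cis; CN cis, Cl cis (3 arrangements, 2 chiral); CN cis, Cl trans.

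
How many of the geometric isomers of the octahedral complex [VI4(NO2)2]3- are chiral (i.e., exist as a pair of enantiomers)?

The six octahedral sites form three mutually perpendicular trans pairs.
Working through the distinct placements yields 2 geometric isomers: NO2 trans; NO2 cis.
Each arrangement has an internal mirror plane or centre of symmetry, so none is chiral.

0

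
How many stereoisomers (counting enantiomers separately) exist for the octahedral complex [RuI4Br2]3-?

In an octahedral complex each vertex has one trans partner and four cis neighbours.
There are 2 geometric isomers: Br trans; Br cis.
Each arrangement has an internal mirror plane or centre of symmetry, so none is chiral.

2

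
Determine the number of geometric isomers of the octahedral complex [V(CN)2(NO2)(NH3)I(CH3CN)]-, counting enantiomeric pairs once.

The six octahedral sites form three mutually perpendicular trans pairs.
Systematic enumeration (placing each ligand type in turn and discarding arrangements equivalent by rotation or reflection) gives 9 geometric isomers.

9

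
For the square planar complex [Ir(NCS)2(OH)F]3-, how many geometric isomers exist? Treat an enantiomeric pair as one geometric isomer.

A square has two trans pairs of vertices; adjacent vertices are cis.
There are 2 geometric isomers: NCS cis; NCS trans.

2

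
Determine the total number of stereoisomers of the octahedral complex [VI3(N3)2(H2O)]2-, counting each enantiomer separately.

3

There are 3 geometric isomers: I mer, N3 trans; I fac, N3 cis; I mer, N3 cis.
Each arrangement has an internal mirror plane or centre of symmetry, so none is chiral.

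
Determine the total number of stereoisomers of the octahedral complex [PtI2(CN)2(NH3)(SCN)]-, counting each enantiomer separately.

8

The six octahedral sites form three mutually perpendicular trans pairs.
Working through the distinct placements yields 6 geometric isomers: I trans, CN trans; I cis, CN trans; I cis, CN cis (3 arrangements, 2 chiral); I trans, CN cis.
Of these, 2 lack any improper symmetry element and so occur as enantiomeric pairs, giving 6 + 2 = 8 stereoisomers in total.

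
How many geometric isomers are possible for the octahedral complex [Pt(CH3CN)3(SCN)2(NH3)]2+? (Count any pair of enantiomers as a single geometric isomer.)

3

The six octahedral sites form three mutually perpendicular trans pairs.
Systematic placement gives 3 geometric isomers: CH3CN mer, SCN trans; CH3CN mer, SCN cis; CH3CN fac, SCN cis.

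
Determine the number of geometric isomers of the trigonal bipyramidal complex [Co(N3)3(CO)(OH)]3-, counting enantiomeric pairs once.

A trigonal bipyramid has two axial and three equatorial sites, which are chemically inequivalent.
The distinct arrangements are (4 in all): CO axial, OH equatorial; CO axial, OH axial; CO equatorial, OH equatorial; CO equatorial, OH axial.

4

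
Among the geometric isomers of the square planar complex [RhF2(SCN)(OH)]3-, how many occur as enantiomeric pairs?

A square has two trans pairs of vertices; adjacent vertices are cis.
The distinct arrangements are (2 in all): F cis; F trans.
Each arrangement has an internal mirror plane or centre of symmetry, so none is chiral.

0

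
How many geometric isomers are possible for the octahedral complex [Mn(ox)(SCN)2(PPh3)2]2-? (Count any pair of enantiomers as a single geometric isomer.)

3

An octahedron has six vertices in three trans pairs; every non-trans pair is cis.
Each ox is bidentate and must span two cis positions.
The distinct arrangements are (3 in all): SCN cis, PPh3 trans; SCN cis, PPh3 cis (chiral); SCN trans, PPh3 cis.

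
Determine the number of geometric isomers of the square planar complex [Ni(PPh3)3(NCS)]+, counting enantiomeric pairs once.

A square has two trans pairs of vertices; adjacent vertices are cis.
Only one geometric arrangement is possible.

1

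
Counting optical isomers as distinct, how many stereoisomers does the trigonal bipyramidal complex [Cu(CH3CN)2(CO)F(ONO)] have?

In a trigonal bipyramid the two axial positions differ from the three equatorial ones.
Exhaustive case analysis gives 7 geometric isomers.
Of these, 3 lack any improper symmetry element and so occur as enantiomeric pairs, giving 7 + 3 = 10 stereoisomers in total.

10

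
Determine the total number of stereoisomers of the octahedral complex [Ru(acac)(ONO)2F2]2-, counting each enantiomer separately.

The six octahedral sites form three mutually perpendicular trans pairs.
Each acac is bidentate and must span two cis positions.
There are 3 geometric isomers: ONO cis, F trans; ONO cis, F cis (chiral); ONO trans, F cis.
One of these lacks any improper symmetry element and so occurs as an enantiomeric pair, giving 3 + 1 = 4 stereoisomers in total.

4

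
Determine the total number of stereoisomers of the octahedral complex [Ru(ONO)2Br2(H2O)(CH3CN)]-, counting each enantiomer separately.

8

There are 6 geometric isomers: ONO trans, Br trans; ONO cis, Br trans; ONO trans, Br cis; ONO cis, Br cis (3 arrangements, 2 chiral).
Of these, 2 lack any improper symmetry element and so occur as enantiomeric pairs, giving 6 + 2 = 8 stereoisomers in total.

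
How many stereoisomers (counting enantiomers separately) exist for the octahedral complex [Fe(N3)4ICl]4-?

2

An octahedron has six vertices in three trans pairs; every non-trans pair is cis.
There are 2 geometric isomers: I and Cl mutually trans; I and Cl mutually cis.
Each arrangement has an internal mirror plane or centre of symmetry, so none is chiral.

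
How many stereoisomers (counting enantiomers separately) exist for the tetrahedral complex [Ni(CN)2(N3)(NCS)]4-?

In a tetrahedral complex all four positions are equivalent and every pair of ligands is adjacent — there is no cis/trans distinction.
Only one geometric arrangement is possible.

1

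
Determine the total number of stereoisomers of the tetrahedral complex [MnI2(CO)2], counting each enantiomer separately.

1

In a tetrahedral complex all four positions are equivalent and every pair of ligands is adjacent — there is no cis/trans distinction.
Only one geometric arrangement is possible.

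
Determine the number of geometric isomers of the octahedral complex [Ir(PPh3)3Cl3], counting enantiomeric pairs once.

2

The six octahedral sites form three mutually perpendicular trans pairs.
There are 2 geometric isomers: PPh3 mer; PPh3 fac.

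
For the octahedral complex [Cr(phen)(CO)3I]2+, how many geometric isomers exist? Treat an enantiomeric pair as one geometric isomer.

2

Each phen is bidentate and must span two cis positions.
Working through the distinct placements yields 2 geometric isomers: CO mer; CO fac.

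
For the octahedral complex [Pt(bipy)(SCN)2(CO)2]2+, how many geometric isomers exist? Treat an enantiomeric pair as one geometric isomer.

3

In an octahedral complex each vertex has one trans partner and four cis neighbours.
Each bipy is bidentate and must span two cis positions.
Working through the distinct placements yields 3 geometric isomers: SCN cis, CO trans; SCN cis, CO cis (chiral); SCN trans, CO cis.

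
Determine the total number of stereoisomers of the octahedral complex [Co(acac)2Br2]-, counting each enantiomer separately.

An octahedron has six vertices in three trans pairs; every non-trans pair is cis.
Each acac is bidentate and must span two cis positions.
The distinct arrangements are (2 in all): Br trans; Br cis (chiral).
One of these lacks any improper symmetry element and so occurs as an enantiomeric pair, giving 2 + 1 = 3 stereoisomers in total.

3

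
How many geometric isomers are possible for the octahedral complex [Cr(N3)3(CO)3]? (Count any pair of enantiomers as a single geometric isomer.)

2

In an octahedral complex each vertex has one trans partner and four cis neighbours.
Systematic placement gives 2 geometric isomers: N3 mer; N3 fac.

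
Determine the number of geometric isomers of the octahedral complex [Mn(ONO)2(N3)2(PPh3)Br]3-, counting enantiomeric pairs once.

An octahedron has six vertices in three trans pairs; every non-trans pair is cis.
There are 6 geometric isomers: ONO cis, N3 cis (3 arrangements, 2 chiral); ONO trans, N3 cis; ONO cis, N3 trans; ONO trans, N3 trans.

6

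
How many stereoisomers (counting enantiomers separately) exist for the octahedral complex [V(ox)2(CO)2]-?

3

In an octahedral complex each vertex has one trans partner and four cis neighbours.
Each ox is bidentate and must span two cis positions.
Systematic placement gives 2 geometric isomers: CO trans; CO cis (chiral).
One of these lacks any improper symmetry element and so occurs as an enantiomeric pair, giving 2 + 1 = 3 stereoisomers in total.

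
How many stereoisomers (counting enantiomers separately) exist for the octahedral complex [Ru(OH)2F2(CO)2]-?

6

The six octahedral sites form three mutually perpendicular trans pairs.
Systematic placement gives 5 geometric isomers: OH trans, F trans, CO trans; OH cis, F cis, CO trans; OH trans, F cis, CO cis; OH cis, F cis, CO cis (chiral); OH cis, F trans, CO cis.
One of these lacks any improper symmetry element and so occurs as an enantiomeric pair, giving 5 + 1 = 6 stereoisomers in total.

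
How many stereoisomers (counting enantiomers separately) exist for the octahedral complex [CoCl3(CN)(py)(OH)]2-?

5

Systematic placement gives 4 geometric isomers: Cl mer (3 arrangements); Cl fac (chiral).
One of these lacks any improper symmetry element and so occurs as an enantiomeric pair, giving 4 + 1 = 5 stereoisomers in total.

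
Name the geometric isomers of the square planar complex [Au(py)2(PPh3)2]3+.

In a square planar complex each vertex has one trans partner and two cis neighbours.
Systematic placement gives 2 geometric isomers: py cis; py trans.

cis and trans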